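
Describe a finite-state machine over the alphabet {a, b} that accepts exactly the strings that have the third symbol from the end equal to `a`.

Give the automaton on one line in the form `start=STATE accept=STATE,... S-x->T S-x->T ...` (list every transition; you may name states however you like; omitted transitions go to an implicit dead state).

A DFA must remember the last 3 symbols (since which symbol is third-to-last isn't known until the input ends). Use one state per possible window of the last ≤3 symbols; accept from those whose window starts with `a`.
          a    b  
>  q0     q1   q2 
   q1     q3   q4 
   q2     q5   q6 
   q3     q7   q8 
   q4     q9  q10 
   q5    q11  q12 
   q6    q13  q14 
 * q7     q7   q8 
 * q8     q9  q10 
 * q9    q11  q12 
 * q10   q13  q14 
   q11    q7   q8 
   q12    q9  q10 
   q13   q11  q12 
   q14   q13  q14 
(> = start, * = accepting)

start=q0 accept=q7,q8,q9,q10 q0-a->q1 q0-b->q2 q1-a->q3 q1-b->q4 q2-a->q5 q2-b->q6 q3-a->q7 q3-b->q8 q4-a->q9 q4-b->q10 q5-a->q11 q5-b->q12 q6-a->q13 q6-b->q14 q7-a->q7 q7-b->q8 q8-a->q9 q8-b->q10 q9-a->q11 q9-b->q12 q10-a->q13 q10-b->q14 q11-a->q7 q11-b->q8 q12-a->q9 q12-b->q10 q13-a->q11 q13-b->q12 q14-a->q13 q14-b->q14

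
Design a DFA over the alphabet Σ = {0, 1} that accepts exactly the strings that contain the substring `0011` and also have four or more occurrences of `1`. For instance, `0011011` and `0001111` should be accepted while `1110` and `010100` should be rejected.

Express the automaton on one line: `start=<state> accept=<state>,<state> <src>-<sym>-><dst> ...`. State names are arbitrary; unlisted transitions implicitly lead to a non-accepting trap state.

Build one automaton per condition and run them in lockstep. The first has 5 states tracking whether and how much of `0011` has been seen; the second has 6 states tracking the count of `1`s, saturating at 5. A product state is a pair (one from each), accepting exactly when both do. Equivalent product states are then merged.
          0    1  
>  S0     S1   S2 
   S1     S3   S2 
   S2     S4   S5 
   S3     S3   S6 
   S4     S7   S5 
   S5     S8   S5 
   S6     S4   S9 
   S7     S7  S10 
   S8    S11   S5 
   S9     S9  S12 
   S10    S8  S12 
   S11   S11  S13 
   S12   S12  S14 
   S13    S8  S14 
 * S14   S14  S14 
(> = start, * = accepting)

start=S0 accept=S14 S0-0->S1 S0-1->S2 S1-0->S3 S1-1->S2 S2-0->S4 S2-1->S5 S3-0->S3 S3-1->S6 S4-0->S7 S4-1->S5 S5-0->S8 S5-1->S5 S6-0->S4 S6-1->S9 S7-0->S7 S7-1->S10 S8-0->S11 S8-1->S5 S9-0->S9 S9-1->S12 S10-0->S8 S10-1->S12 S11-0->S11 S11-1->S13 S12-0->S12 S12-1->S14 S13-0->S8 S13-1->S14 S14-0->S14 S14-1->S14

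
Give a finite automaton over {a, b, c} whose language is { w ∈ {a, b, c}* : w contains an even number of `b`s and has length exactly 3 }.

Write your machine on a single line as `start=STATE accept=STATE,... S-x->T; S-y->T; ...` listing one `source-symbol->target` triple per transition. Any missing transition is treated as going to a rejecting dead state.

start=q0; accept=q5; q0-a->q1; q0-b->q2; q0-c->q1; q1-a->q3; q1-b->q4; q1-c->q3; q2-a->q4; q2-b->q3; q2-c->q4; q3-a->q5; q3-b->q6; q3-c->q5; q4-a->q6; q4-b->q5; q4-c->q6; q5-a->q6; q5-b->q6; q5-c->q6; q6-a->q6; q6-b->q6; q6-c->q6

Build one automaton per condition and run them in lockstep. One (2 states) tracks the count of `b`s modulo 2; the other (5 states) tracks the input length, saturating at 4. Each combined state is a pair, one component from each; accept when both components accept. Minimizing collapses redundant product states.
7 states suffice.
        a   b   c  
>  q0   q1  q2  q1 
   q1   q3  q4  q3 
   q2   q4  q3  q4 
   q3   q5  q6  q5 
   q4   q6  q5  q6 
 * q5   q6  q6  q6 
   q6   q6  q6  q6 
(> = start, * = accepting)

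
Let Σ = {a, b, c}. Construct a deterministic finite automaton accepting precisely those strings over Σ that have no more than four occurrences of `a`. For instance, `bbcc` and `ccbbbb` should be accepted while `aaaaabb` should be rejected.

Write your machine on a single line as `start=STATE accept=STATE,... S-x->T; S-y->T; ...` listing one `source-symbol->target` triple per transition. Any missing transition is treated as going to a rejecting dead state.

Only the number of `a`s matters, and only up to 5. Make a chain q0 → q1 → q2 → q3 → q4 → q5 advanced by each `a` (with q5 absorbing); every other symbol self-loops. The accepting set is {q0, q1, q2, q3, q4}.
A 6-state machine:
        a   b   c  
>* q0   q1  q0  q0 
 * q1   q2  q1  q1 
 * q2   q3  q2  q2 
 * q3   q4  q3  q3 
 * q4   q5  q4  q4 
   q5   q5  q5  q5 
(> = start, * = accepting)

start=q0; accept=q0,q1,q2,q3,q4; q0-a->q1; q0-b->q0; q0-c->q0; q1-a->q2; q1-b->q1; q1-c->q1; q2-a->q3; q2-b->q2; q2-c->q2; q3-a->q4; q3-b->q3; q3-c->q3; q4-a->q5; q4-b->q4; q4-c->q4; q5-a->q5; q5-b->q5; q5-c->q5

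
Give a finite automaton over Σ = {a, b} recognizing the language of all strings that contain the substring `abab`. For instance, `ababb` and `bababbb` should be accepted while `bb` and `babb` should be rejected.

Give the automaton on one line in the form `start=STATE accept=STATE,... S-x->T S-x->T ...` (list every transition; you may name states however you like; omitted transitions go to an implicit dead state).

start=q0 accept=q4 q0-a->q1 q0-b->q0 q1-a->q1 q1-b->q2 q2-a->q3 q2-b->q0 q3-a->q1 q3-b->q4 q4-a->q4 q4-b->q4

Track how much of `abab` has been matched so far: state q0 is no progress, q4 is the absorbing accept state reached once `abab` has occurred. Intermediate states record partial matches; on a mismatch, fall back to the longest reusable overlap.
        a   b  
>  q0   q1  q0 
   q1   q1  q2 
   q2   q3  q0 
   q3   q1  q4 
 * q4   q4  q4 
(> = start, * = accepting)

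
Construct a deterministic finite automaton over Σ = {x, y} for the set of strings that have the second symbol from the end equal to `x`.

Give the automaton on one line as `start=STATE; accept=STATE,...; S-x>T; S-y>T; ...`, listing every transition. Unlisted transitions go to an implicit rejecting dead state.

A DFA must remember the last 2 symbols (since which symbol is second-to-last isn't known until the input ends). Use one state per possible window of the last ≤2 symbols; accept from those whose window starts with `x`.
        x   y  
>  s0   s1  s2 
   s1   s3  s4 
   s2   s5  s6 
 * s3   s3  s4 
 * s4   s5  s6 
   s5   s3  s4 
   s6   s5  s6 
(> = start, * = accepting)

start=s0; accept=s3,s4; s0-x>s1; s0-y>s2; s1-x>s3; s1-y>s4; s2-x>s5; s2-y>s6; s3-x>s3; s3-y>s4; s4-x>s5; s4-y>s6; s5-x>s3; s5-y>s4; s6-x>s5; s6-y>s6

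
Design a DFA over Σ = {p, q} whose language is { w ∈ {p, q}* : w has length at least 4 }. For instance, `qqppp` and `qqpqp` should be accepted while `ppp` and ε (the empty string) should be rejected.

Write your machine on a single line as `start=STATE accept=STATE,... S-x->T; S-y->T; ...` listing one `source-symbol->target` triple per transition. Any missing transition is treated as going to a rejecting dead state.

Count input length up to 5: every symbol moves from s0 toward s5, which means 'more than 4' and absorbs. Accept from {s4, s5}.
        p   q  
>  s0   s1  s1 
   s1   s2  s2 
   s2   s3  s3 
   s3   s4  s4 
 * s4   s5  s5 
 * s5   s5  s5 
(> = start, * = accepting)

start=s0; accept=s4,s5; s0-p->s1; s0-q->s1; s1-p->s2; s1-q->s2; s2-p->s3; s2-q->s3; s3-p->s4; s3-q->s4; s4-p->s5; s4-q->s5; s5-p->s5; s5-q->s5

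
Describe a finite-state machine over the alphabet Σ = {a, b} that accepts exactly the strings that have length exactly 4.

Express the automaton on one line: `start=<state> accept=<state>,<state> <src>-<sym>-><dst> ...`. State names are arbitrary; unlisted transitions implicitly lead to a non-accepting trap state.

start=q0 accept=q4 q0-a->q1 q0-b->q1 q1-a->q2 q1-b->q2 q2-a->q3 q2-b->q3 q3-a->q4 q3-b->q4 q4-a->q5 q4-b->q5 q5-a->q5 q5-b->q5

We only need to distinguish lengths 0, 1, …, 4, and '>4'. Chain q0 → q1 → q2 → q3 → q4 → q5 on every symbol, with q5 looping. Accepting states: {q4}.
A 6-state machine:
        a   b  
>  q0   q1  q1 
   q1   q2  q2 
   q2   q3  q3 
   q3   q4  q4 
 * q4   q5  q5 
   q5   q5  q5 
(> = start, * = accepting)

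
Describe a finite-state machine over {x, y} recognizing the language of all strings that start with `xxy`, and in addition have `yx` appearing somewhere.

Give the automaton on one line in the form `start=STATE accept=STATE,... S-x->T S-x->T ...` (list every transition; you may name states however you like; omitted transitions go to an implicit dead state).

start=q0 accept=q5 q0-x->q1 q0-y->q2 q1-x->q3 q1-y->q2 q2-x->q2 q2-y->q2 q3-x->q2 q3-y->q4 q4-x->q5 q4-y->q4 q5-x->q5 q5-y->q5

Handle the two conditions separately and then intersect. One (5 states) tracks whether the input so far still matches the prefix `xxy`; the other (3 states) tracks whether and how much of `yx` has been seen. Each combined state is a pair, one component from each; accept when both components accept. Equivalent product states are then merged.
        x   y  
>  q0   q1  q2 
   q1   q3  q2 
   q2   q2  q2 
   q3   q2  q4 
   q4   q5  q4 
 * q5   q5  q5 
(> = start, * = accepting)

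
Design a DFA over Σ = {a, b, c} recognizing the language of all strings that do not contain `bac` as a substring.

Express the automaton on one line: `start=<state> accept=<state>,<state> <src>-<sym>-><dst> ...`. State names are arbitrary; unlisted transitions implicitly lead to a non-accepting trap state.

start=s0 accept=s0,s1,s2 s0-a->s0 s0-b->s1 s0-c->s0 s1-a->s2 s1-b->s1 s1-c->s0 s2-a->s0 s2-b->s1 s2-c->s3 s3-a->s3 s3-b->s3 s3-c->s3

This is the complement of 'contains `bac`'. Use the same substring-matching states — s0 through s3 holding how much of `bac` has just been matched — but flip the accepting set: everything except the trap s3 accepts.
        a   b   c  
>* s0   s0  s1  s0 
 * s1   s2  s1  s0 
 * s2   s0  s1  s3 
   s3   s3  s3  s3 
(> = start, * = accepting)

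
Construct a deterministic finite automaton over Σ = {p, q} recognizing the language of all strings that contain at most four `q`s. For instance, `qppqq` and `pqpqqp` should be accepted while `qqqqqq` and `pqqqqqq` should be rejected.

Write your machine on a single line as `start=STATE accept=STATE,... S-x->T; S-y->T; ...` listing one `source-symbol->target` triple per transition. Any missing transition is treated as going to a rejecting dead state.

start=S0; accept=S0,S1,S2,S3,S4; S0-p->S0; S0-q->S1; S1-p->S1; S1-q->S2; S2-p->S2; S2-q->S3; S3-p->S3; S3-q->S4; S4-p->S4; S4-q->S5; S5-p->S5; S5-q->S5

Count `q`s, saturating at 5: states S0 through S4 mean 0 through 4 `q`s seen; S5 means more than 4. Each `q` increments (capped at S5); other symbols loop. Accept from {S0, S1, S2, S3, S4}.
        p   q  
>* S0   S0  S1 
 * S1   S1  S2 
 * S2   S2  S3 
 * S3   S3  S4 
 * S4   S4  S5 
   S5   S5  S5 
(> = start, * = accepting)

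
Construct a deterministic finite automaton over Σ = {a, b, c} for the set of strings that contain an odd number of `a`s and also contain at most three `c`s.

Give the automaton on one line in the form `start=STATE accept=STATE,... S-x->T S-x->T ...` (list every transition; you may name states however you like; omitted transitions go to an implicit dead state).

start=q0 accept=q1,q3,q5,q7 q0-a->q1 q0-b->q0 q0-c->q2 q1-a->q0 q1-b->q1 q1-c->q3 q2-a->q3 q2-b->q2 q2-c->q4 q3-a->q2 q3-b->q3 q3-c->q5 q4-a->q5 q4-b->q4 q4-c->q6 q5-a->q4 q5-b->q5 q5-c->q7 q6-a->q7 q6-b->q6 q6-c->q8 q7-a->q6 q7-b->q7 q7-c->q8 q8-a->q8 q8-b->q8 q8-c->q8

Run two small machines in parallel and take their product. The first has 2 states tracking the count of `a`s modulo 2; the second has 5 states tracking the count of `c`s, saturating at 4. A product state is a pair (one from each), accepting exactly when both do. Minimizing collapses redundant product states.
        a   b   c  
>  q0   q1  q0  q2 
 * q1   q0  q1  q3 
   q2   q3  q2  q4 
 * q3   q2  q3  q5 
   q4   q5  q4  q6 
 * q5   q4  q5  q7 
   q6   q7  q6  q8 
 * q7   q6  q7  q8 
   q8   q8  q8  q8 
(> = start, * = accepting)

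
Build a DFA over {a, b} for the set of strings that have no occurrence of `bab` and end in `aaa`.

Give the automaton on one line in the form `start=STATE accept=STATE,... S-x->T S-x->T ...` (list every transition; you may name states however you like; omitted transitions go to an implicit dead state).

start=q0 accept=q5 q0-a->q1 q0-b->q2 q1-a->q3 q1-b->q2 q2-a->q4 q2-b->q2 q3-a->q5 q3-b->q2 q4-a->q3 q4-b->q6 q5-a->q5 q5-b->q2 q6-a->q6 q6-b->q6

Handle the two conditions separately and then intersect. The first has 4 states tracking partial matches of the forbidden pattern `bab`; the second has 4 states tracking how much of the suffix `aaa` has currently been matched. A product state is a pair (one from each), accepting exactly when both do. Minimizing collapses redundant product states.
7 states suffice.
        a   b  
>  q0   q1  q2 
   q1   q3  q2 
   q2   q4  q2 
   q3   q5  q2 
   q4   q3  q6 
 * q5   q5  q2 
   q6   q6  q6 
(> = start, * = accepting)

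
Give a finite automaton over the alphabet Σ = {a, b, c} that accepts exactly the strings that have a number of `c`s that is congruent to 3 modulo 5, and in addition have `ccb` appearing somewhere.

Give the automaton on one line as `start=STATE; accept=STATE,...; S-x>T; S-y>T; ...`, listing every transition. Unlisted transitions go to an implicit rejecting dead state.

start=q0; accept=q9; q0-a>q0; q0-b>q0; q0-c>q1; q1-a>q2; q1-b>q2; q1-c>q3; q2-a>q2; q2-b>q2; q2-c>q4; q3-a>q5; q3-b>q6; q3-c>q7; q4-a>q5; q4-b>q5; q4-c>q7; q5-a>q5; q5-b>q5; q5-c>q8; q6-a>q6; q6-b>q6; q6-c>q9; q7-a>q10; q7-b>q9; q7-c>q11; q8-a>q10; q8-b>q10; q8-c>q11; q9-a>q9; q9-b>q9; q9-c>q12; q10-a>q10; q10-b>q10; q10-c>q13; q11-a>q14; q11-b>q12; q11-c>q15; q12-a>q12; q12-b>q12; q12-c>q16; q13-a>q14; q13-b>q14; q13-c>q15; q14-a>q14; q14-b>q14; q14-c>q17; q15-a>q0; q15-b>q16; q15-c>q18; q16-a>q16; q16-b>q16; q16-c>q19; q17-a>q0; q17-b>q0; q17-c>q18; q18-a>q2; q18-b>q19; q18-c>q3; q19-a>q19; q19-b>q19; q19-c>q6

Handle the two conditions separately and then intersect. The first has 5 states tracking the count of `c`s modulo 5; the second has 4 states tracking whether and how much of `ccb` has been seen. A product state is a pair (one from each), accepting exactly when both do.
          a    b    c  
>  q0     q0   q0   q1 
   q1     q2   q2   q3 
   q2     q2   q2   q4 
   q3     q5   q6   q7 
   q4     q5   q5   q7 
   q5     q5   q5   q8 
   q6     q6   q6   q9 
   q7    q10   q9  q11 
   q8    q10  q10  q11 
 * q9     q9   q9  q12 
   q10   q10  q10  q13 
   q11   q14  q12  q15 
   q12   q12  q12  q16 
   q13   q14  q14  q15 
   q14   q14  q14  q17 
   q15    q0  q16  q18 
   q16   q16  q16  q19 
   q17    q0   q0  q18 
   q18    q2  q19   q3 
   q19   q19  q19   q6 
(> = start, * = accepting)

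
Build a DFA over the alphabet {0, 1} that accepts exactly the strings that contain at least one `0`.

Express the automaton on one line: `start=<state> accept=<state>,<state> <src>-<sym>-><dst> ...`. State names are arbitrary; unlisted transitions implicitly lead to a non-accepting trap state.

Count `0`s, saturating at 2: state q0 means no `0` yet, q1 means one `0` seen, q2 means more than one. Each `0` increments (capped at q2); other symbols loop. Accept from {q1, q2}.
        0   1  
>  q0   q1  q0 
 * q1   q2  q1 
 * q2   q2  q2 
(> = start, * = accepting)

start=q0 accept=q1,q2 q0-0->q1 q0-1->q0 q1-0->q2 q1-1->q1 q2-0->q2 q2-1->q2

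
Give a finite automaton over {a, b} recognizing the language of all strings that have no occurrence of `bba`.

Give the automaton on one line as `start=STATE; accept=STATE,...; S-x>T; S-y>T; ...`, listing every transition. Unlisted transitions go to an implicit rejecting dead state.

Track partial matches of the forbidden pattern `bba`. State q3 is a dead state reached once `bba` has occurred; every other state accepts. q0 means no part of `bba` is currently matched.
With 4 states:
        a   b  
>* q0   q0  q1 
 * q1   q0  q2 
 * q2   q3  q2 
   q3   q3  q3 
(> = start, * = accepting)

start=q0; accept=q0,q1,q2; q0-a>q0; q0-b>q1; q1-a>q0; q1-b>q2; q2-a>q3; q2-b>q2; q3-a>q3; q3-b>q3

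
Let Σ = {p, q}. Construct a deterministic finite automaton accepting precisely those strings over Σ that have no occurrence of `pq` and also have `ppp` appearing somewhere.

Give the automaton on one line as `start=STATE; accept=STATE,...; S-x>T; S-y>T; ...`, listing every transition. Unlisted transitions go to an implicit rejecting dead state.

start=s0; accept=s4; s0-p>s1; s0-q>s0; s1-p>s2; s1-q>s3; s2-p>s4; s2-q>s3; s3-p>s5; s3-q>s3; s4-p>s4; s4-q>s6; s5-p>s7; s5-q>s3; s6-p>s6; s6-q>s6; s7-p>s6; s7-q>s3

Handle the two conditions separately and then intersect. One (3 states) tracks partial matches of the forbidden pattern `pq`; the other (4 states) tracks whether and how much of `ppp` has been seen. Each combined state is a pair, one component from each; accept when both components accept.
8 states suffice.
        p   q  
>  s0   s1  s0 
   s1   s2  s3 
   s2   s4  s3 
   s3   s5  s3 
 * s4   s4  s6 
   s5   s7  s3 
   s6   s6  s6 
   s7   s6  s3 
(> = start, * = accepting)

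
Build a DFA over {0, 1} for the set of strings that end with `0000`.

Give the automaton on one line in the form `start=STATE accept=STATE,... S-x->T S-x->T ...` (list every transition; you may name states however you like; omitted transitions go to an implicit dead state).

Remember how much of `0000` the current input suffix matches. State A means no match yet; B means the last symbol is `0`; C means the last 2 symbols are `00`; D means the last 3 symbols are `000`; E means the last 4 symbols are `0000`. Only E accepts. On a mismatch, fall back to the longest proper suffix that is still a prefix of `0000`.
       0  1 
>  A   B  A 
   B   C  A 
   C   D  A 
   D   E  A 
 * E   E  A 
(> = start, * = accepting)

start=A accept=E A-0->B A-1->A B-0->C B-1->A C-0->D C-1->A D-0->E D-1->A E-0->E E-1->A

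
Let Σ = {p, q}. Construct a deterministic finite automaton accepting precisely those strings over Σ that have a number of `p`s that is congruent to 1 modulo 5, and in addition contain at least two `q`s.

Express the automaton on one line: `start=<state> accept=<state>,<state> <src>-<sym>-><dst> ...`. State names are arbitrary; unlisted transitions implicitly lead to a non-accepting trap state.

Build one automaton per condition and run them in lockstep. One (5 states) tracks the count of `p`s modulo 5; the other (4 states) tracks the count of `q`s, saturating at 3. Each combined state is a pair, one component from each; accept when both components accept. Minimizing collapses redundant product states.
       p  q 
>  A   B  C 
   B   D  E 
   C   E  F 
   D   G  H 
   E   H  I 
   F   I  F 
   G   J  K 
   H   K  L 
 * I   L  I 
   J   A  M 
   K   M  N 
   L   N  L 
   M   C  O 
   N   O  N 
   O   F  O 
(> = start, * = accepting)

start=A accept=I A-p->B A-q->C B-p->D B-q->E C-p->E C-q->F D-p->G D-q->H E-p->H E-q->I F-p->I F-q->F G-p->J G-q->K H-p->K H-q->L I-p->L I-q->I J-p->A J-q->M K-p->M K-q->N L-p->N L-q->L M-p->C M-q->O N-p->O N-q->N O-p->F O-q->O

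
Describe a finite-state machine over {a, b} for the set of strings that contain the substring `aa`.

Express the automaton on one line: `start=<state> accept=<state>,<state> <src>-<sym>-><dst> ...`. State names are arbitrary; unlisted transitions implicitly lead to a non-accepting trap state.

start=S0 accept=S2 S0-a->S1 S0-b->S0 S1-a->S2 S1-b->S0 S2-a->S2 S2-b->S2

States S0..S1 record the length of the longest prefix of `aa` that matches the current input suffix. Reaching S2 means `aa` has been seen, and we stay there forever. Accept from S2.
A 3-state machine:
        a   b  
>  S0   S1  S0 
   S1   S2  S0 
 * S2   S2  S2 
(> = start, * = accepting)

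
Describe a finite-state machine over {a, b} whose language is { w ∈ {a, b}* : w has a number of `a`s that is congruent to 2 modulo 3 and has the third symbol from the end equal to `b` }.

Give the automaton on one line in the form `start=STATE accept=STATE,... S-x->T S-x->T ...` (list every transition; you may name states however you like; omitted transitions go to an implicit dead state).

start=s0 accept=s9,s11,s12,s13 s0-a->s1 s0-b->s2 s1-a->s3 s1-b->s4 s2-a->s5 s2-b->s2 s3-a->s0 s3-b->s6 s4-a->s7 s4-b->s8 s5-a->s9 s5-b->s4 s6-a->s0 s6-b->s10 s7-a->s0 s7-b->s11 s8-a->s12 s8-b->s8 s9-a->s0 s9-b->s6 s10-a->s0 s10-b->s13 s11-a->s0 s11-b->s10 s12-a->s0 s12-b->s11 s13-a->s0 s13-b->s13

Build one automaton per condition and run them in lockstep. The first has 3 states tracking the count of `a`s modulo 3; the second has 15 states tracking the last 3 symbols read. A product state is a pair (one from each), accepting exactly when both do. Minimizing collapses redundant product states.
With 14 states:
          a    b  
>  s0     s1   s2 
   s1     s3   s4 
   s2     s5   s2 
   s3     s0   s6 
   s4     s7   s8 
   s5     s9   s4 
   s6     s0  s10 
   s7     s0  s11 
   s8    s12   s8 
 * s9     s0   s6 
   s10    s0  s13 
 * s11    s0  s10 
 * s12    s0  s11 
 * s13    s0  s13 
(> = start, * = accepting)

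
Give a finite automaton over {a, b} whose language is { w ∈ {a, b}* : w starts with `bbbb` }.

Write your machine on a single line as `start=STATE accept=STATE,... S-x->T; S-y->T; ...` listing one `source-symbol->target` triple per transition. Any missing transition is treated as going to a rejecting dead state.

start=q0; accept=q4; q0-a->q5; q0-b->q1; q1-a->q5; q1-b->q2; q2-a->q5; q2-b->q3; q3-a->q5; q3-b->q4; q4-a->q4; q4-b->q4; q5-a->q5; q5-b->q5

Check the first 4 symbols one by one: q0 through q3 record how many have matched `bbbb` so far; any wrong symbol goes to the dead state q5. After all 4 match we enter the accepting sink q4.
        a   b  
>  q0   q5  q1 
   q1   q5  q2 
   q2   q5  q3 
   q3   q5  q4 
 * q4   q4  q4 
   q5   q5  q5 
(> = start, * = accepting)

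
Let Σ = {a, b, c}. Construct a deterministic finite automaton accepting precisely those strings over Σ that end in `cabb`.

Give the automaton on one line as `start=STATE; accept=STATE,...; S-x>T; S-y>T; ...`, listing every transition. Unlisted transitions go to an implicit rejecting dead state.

Remember how much of `cabb` the current input suffix matches. State s0 means no match yet; s1 means the last symbol is `c`; s2 means the last 2 symbols are `ca`; s3 means the last 3 symbols are `cab`; s4 means the last 4 symbols are `cabb`. Only s4 accepts. On a mismatch, fall back to the longest proper suffix that is still a prefix of `cabb`.
5 states suffice.
        a   b   c  
>  s0   s0  s0  s1 
   s1   s2  s0  s1 
   s2   s0  s3  s1 
   s3   s0  s4  s1 
 * s4   s0  s0  s1 
(> = start, * = accepting)

start=s0; accept=s4; s0-a>s0; s0-b>s0; s0-c>s1; s1-a>s2; s1-b>s0; s1-c>s1; s2-a>s0; s2-b>s3; s2-c>s1; s3-a>s0; s3-b>s4; s3-c>s1; s4-a>s0; s4-b>s0; s4-c>s1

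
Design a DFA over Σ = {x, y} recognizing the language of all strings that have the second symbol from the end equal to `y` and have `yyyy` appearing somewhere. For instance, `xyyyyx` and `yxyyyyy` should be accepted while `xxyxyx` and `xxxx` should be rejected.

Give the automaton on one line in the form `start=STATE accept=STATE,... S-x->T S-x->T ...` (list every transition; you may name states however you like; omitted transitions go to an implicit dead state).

start=S0 accept=S4,S5 S0-x->S0 S0-y->S1 S1-x->S0 S1-y->S2 S2-x->S0 S2-y->S3 S3-x->S0 S3-y->S4 S4-x->S5 S4-y->S4 S5-x->S6 S5-y->S7 S6-x->S6 S6-y->S7 S7-x->S5 S7-y->S4

Handle the two conditions separately and then intersect. One (7 states) tracks the last 2 symbols read; the other (5 states) tracks whether and how much of `yyyy` has been seen. Each combined state is a pair, one component from each; accept when both components accept. After merging equivalent states the machine shrinks.
An 8-state machine:
        x   y  
>  S0   S0  S1 
   S1   S0  S2 
   S2   S0  S3 
   S3   S0  S4 
 * S4   S5  S4 
 * S5   S6  S7 
   S6   S6  S7 
   S7   S5  S4 
(> = start, * = accepting)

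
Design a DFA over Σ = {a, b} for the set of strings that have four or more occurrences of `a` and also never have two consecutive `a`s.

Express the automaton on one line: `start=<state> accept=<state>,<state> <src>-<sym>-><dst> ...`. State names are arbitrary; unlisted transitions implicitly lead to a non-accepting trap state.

Run two small machines in parallel and take their product. One (6 states) tracks the count of `a`s, saturating at 5; the other (3 states) tracks partial matches of the forbidden pattern `aa`. Each combined state is a pair, one component from each; accept when both components accept.
With 15 states:
          a    b  
>  s0     s1   s0 
   s1     s2   s3 
   s2     s4   s2 
   s3     s5   s3 
   s4     s6   s4 
   s5     s4   s7 
   s6     s8   s6 
   s7     s9   s7 
   s8     s8   s8 
   s9     s6  s10 
   s10   s11  s10 
 * s11    s8  s12 
 * s12   s13  s12 
 * s13    s8  s14 
 * s14   s13  s14 
(> = start, * = accepting)

start=s0 accept=s11,s12,s13,s14 s0-a->s1 s0-b->s0 s1-a->s2 s1-b->s3 s2-a->s4 s2-b->s2 s3-a->s5 s3-b->s3 s4-a->s6 s4-b->s4 s5-a->s4 s5-b->s7 s6-a->s8 s6-b->s6 s7-a->s9 s7-b->s7 s8-a->s8 s8-b->s8 s9-a->s6 s9-b->s10 s10-a->s11 s10-b->s10 s11-a->s8 s11-b->s12 s12-a->s13 s12-b->s12 s13-a->s8 s13-b->s14 s14-a->s13 s14-b->s14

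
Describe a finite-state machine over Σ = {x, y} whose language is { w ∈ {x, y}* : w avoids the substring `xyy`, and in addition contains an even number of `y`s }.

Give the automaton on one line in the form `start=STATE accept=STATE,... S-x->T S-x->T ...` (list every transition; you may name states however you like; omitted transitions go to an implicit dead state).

start=q0 accept=q0,q1,q6 q0-x->q1 q0-y->q2 q1-x->q1 q1-y->q3 q2-x->q4 q2-y->q0 q3-x->q4 q3-y->q5 q4-x->q4 q4-y->q6 q5-x->q5 q5-y->q5 q6-x->q1 q6-y->q5

Handle the two conditions separately and then intersect. The first has 4 states tracking partial matches of the forbidden pattern `xyy`; the second has 2 states tracking the count of `y`s modulo 2. A product state is a pair (one from each), accepting exactly when both do. After merging equivalent states the machine shrinks.
With 7 states:
        x   y  
>* q0   q1  q2 
 * q1   q1  q3 
   q2   q4  q0 
   q3   q4  q5 
   q4   q4  q6 
   q5   q5  q5 
 * q6   q1  q5 
(> = start, * = accepting)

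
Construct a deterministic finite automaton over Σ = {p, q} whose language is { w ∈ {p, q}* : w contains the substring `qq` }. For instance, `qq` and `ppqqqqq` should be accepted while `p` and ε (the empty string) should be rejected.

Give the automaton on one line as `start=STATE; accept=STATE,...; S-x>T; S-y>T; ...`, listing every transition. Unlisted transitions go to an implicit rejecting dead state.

start=A; accept=C; A-p>A; A-q>B; B-p>A; B-q>C; C-p>C; C-q>C

Track how much of `qq` has been matched so far: state A is no progress, C is the absorbing accept state reached once `qq` has occurred. Intermediate states record partial matches; on a mismatch, fall back to the longest reusable overlap.
With 3 states:
       p  q 
>  A   A  B 
   B   A  C 
 * C   C  C 
(> = start, * = accepting)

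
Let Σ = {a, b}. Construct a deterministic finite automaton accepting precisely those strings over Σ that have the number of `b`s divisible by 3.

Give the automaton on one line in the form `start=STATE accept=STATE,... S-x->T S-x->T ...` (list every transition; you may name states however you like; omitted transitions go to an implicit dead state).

The only thing that matters is how many `b`s have appeared, reduced mod 3. Use one state per residue: q0 for 0, …, q2 for 2. Reading `b` moves to the next residue; anything else stays put. q0 is accepting.
        a   b  
>* q0   q0  q1 
   q1   q1  q2 
   q2   q2  q0 
(> = start, * = accepting)

start=q0 accept=q0 q0-a->q0 q0-b->q1 q1-a->q1 q1-b->q2 q2-a->q2 q2-b->q0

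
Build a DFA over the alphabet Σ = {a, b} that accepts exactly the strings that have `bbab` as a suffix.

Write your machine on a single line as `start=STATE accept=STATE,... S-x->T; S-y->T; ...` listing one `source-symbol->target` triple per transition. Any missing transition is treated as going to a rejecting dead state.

start=s0; accept=s4; s0-a->s0; s0-b->s1; s1-a->s0; s1-b->s2; s2-a->s3; s2-b->s2; s3-a->s0; s3-b->s4; s4-a->s0; s4-b->s2

Remember how much of `bbab` the current input suffix matches. State s0 means no match yet; s1 means the last symbol is `b`; s2 means the last 2 symbols are `bb`; s3 means the last 3 symbols are `bba`; s4 means the last 4 symbols are `bbab`. Only s4 accepts. On a mismatch, fall back to the longest proper suffix that is still a prefix of `bbab`.
A 5-state machine:
        a   b  
>  s0   s0  s1 
   s1   s0  s2 
   s2   s3  s2 
   s3   s0  s4 
 * s4   s0  s2 
(> = start, * = accepting)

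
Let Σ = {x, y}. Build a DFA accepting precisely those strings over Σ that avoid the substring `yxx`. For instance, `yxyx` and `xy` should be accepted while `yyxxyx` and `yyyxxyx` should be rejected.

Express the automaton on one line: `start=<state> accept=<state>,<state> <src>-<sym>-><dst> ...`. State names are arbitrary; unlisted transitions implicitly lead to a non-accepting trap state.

start=q0 accept=q0,q1,q2 q0-x->q0 q0-y->q1 q1-x->q2 q1-y->q1 q2-x->q3 q2-y->q1 q3-x->q3 q3-y->q3

Track partial matches of the forbidden pattern `yxx`. State q3 is a dead state reached once `yxx` has occurred; every other state accepts. q0 means no part of `yxx` is currently matched.
4 states suffice.
        x   y  
>* q0   q0  q1 
 * q1   q2  q1 
 * q2   q3  q1 
   q3   q3  q3 
(> = start, * = accepting)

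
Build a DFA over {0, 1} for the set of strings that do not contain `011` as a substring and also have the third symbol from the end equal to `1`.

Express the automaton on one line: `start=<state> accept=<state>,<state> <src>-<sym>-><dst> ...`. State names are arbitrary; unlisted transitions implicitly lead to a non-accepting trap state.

Run two small machines in parallel and take their product. One (4 states) tracks partial matches of the forbidden pattern `011`; the other (15 states) tracks the last 3 symbols read. Each combined state is a pair, one component from each; accept when both components accept. After merging equivalent states the machine shrinks.
With 11 states:
          0    1  
>  S0     S1   S2 
   S1     S1   S3 
   S2     S4   S5 
   S3     S4   S6 
   S4     S7   S8 
   S5     S9  S10 
   S6     S6   S6 
 * S7     S1   S3 
 * S8     S4   S6 
 * S9     S7   S8 
 * S10    S9  S10 
(> = start, * = accepting)

start=S0 accept=S7,S8,S9,S10 S0-0->S1 S0-1->S2 S1-0->S1 S1-1->S3 S2-0->S4 S2-1->S5 S3-0->S4 S3-1->S6 S4-0->S7 S4-1->S8 S5-0->S9 S5-1->S10 S6-0->S6 S6-1->S6 S7-0->S1 S7-1->S3 S8-0->S4 S8-1->S6 S9-0->S7 S9-1->S8 S10-0->S9 S10-1->S10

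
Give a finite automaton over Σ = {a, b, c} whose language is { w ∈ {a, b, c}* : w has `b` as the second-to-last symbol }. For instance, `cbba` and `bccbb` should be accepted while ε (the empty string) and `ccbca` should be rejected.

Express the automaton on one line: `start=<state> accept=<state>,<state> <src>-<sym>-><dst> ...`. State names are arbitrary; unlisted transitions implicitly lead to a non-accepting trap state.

A DFA must remember the last 2 symbols (since which symbol is second-to-last isn't known until the input ends). Use one state per possible window of the last ≤2 symbols; accept from those whose window starts with `b`.
A 13-state machine:
          a    b    c  
>  S0     S1   S2   S3 
   S1     S4   S5   S6 
   S2     S7   S8   S9 
   S3    S10  S11  S12 
   S4     S4   S5   S6 
   S5     S7   S8   S9 
   S6    S10  S11  S12 
 * S7     S4   S5   S6 
 * S8     S7   S8   S9 
 * S9    S10  S11  S12 
   S10    S4   S5   S6 
   S11    S7   S8   S9 
   S12   S10  S11  S12 
(> = start, * = accepting)

start=S0 accept=S7,S8,S9 S0-a->S1 S0-b->S2 S0-c->S3 S1-a->S4 S1-b->S5 S1-c->S6 S2-a->S7 S2-b->S8 S2-c->S9 S3-a->S10 S3-b->S11 S3-c->S12 S4-a->S4 S4-b->S5 S4-c->S6 S5-a->S7 S5-b->S8 S5-c->S9 S6-a->S10 S6-b->S11 S6-c->S12 S7-a->S4 S7-b->S5 S7-c->S6 S8-a->S7 S8-b->S8 S8-c->S9 S9-a->S10 S9-b->S11 S9-c->S12 S10-a->S4 S10-b->S5 S10-c->S6 S11-a->S7 S11-b->S8 S11-c->S9 S12-a->S10 S12-b->S11 S12-c->S12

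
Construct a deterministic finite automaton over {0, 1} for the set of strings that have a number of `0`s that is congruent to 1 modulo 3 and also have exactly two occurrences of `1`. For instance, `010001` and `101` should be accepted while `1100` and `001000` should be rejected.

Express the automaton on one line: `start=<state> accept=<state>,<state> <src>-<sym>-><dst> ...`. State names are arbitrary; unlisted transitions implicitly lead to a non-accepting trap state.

Build one automaton per condition and run them in lockstep. One (3 states) tracks the count of `0`s modulo 3; the other (4 states) tracks the count of `1`s, saturating at 3. Each combined state is a pair, one component from each; accept when both components accept. After merging equivalent states the machine shrinks.
10 states suffice.
        0   1  
>  q0   q1  q2 
   q1   q3  q4 
   q2   q4  q5 
   q3   q0  q6 
   q4   q6  q7 
   q5   q7  q8 
   q6   q2  q9 
 * q7   q9  q8 
   q8   q8  q8 
   q9   q5  q8 
(> = start, * = accepting)

start=q0 accept=q7 q0-0->q1 q0-1->q2 q1-0->q3 q1-1->q4 q2-0->q4 q2-1->q5 q3-0->q0 q3-1->q6 q4-0->q6 q4-1->q7 q5-0->q7 q5-1->q8 q6-0->q2 q6-1->q9 q7-0->q9 q7-1->q8 q8-0->q8 q8-1->q8 q9-0->q5 q9-1->q8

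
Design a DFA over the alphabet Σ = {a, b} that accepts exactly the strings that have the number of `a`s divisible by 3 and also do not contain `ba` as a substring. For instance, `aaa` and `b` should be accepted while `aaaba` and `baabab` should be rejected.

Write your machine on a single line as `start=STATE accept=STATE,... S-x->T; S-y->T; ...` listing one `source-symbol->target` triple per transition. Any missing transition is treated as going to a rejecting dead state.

start=s0; accept=s0,s2; s0-a->s1; s0-b->s2; s1-a->s3; s1-b->s4; s2-a->s4; s2-b->s2; s3-a->s0; s3-b->s4; s4-a->s4; s4-b->s4

Run two small machines in parallel and take their product. The first has 3 states tracking the count of `a`s modulo 3; the second has 3 states tracking partial matches of the forbidden pattern `ba`. A product state is a pair (one from each), accepting exactly when both do. Minimizing collapses redundant product states.
With 5 states:
        a   b  
>* s0   s1  s2 
   s1   s3  s4 
 * s2   s4  s2 
   s3   s0  s4 
   s4   s4  s4 
(> = start, * = accepting)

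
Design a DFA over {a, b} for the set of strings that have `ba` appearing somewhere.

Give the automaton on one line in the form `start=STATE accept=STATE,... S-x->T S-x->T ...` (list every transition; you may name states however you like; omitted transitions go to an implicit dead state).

start=s0 accept=s2 s0-a->s0 s0-b->s1 s1-a->s2 s1-b->s1 s2-a->s2 s2-b->s2

States s0..s1 record the length of the longest prefix of `ba` that matches the current input suffix. Reaching s2 means `ba` has been seen, and we stay there forever. Accept from s2.
A 3-state machine:
        a   b  
>  s0   s0  s1 
   s1   s2  s1 
 * s2   s2  s2 
(> = start, * = accepting)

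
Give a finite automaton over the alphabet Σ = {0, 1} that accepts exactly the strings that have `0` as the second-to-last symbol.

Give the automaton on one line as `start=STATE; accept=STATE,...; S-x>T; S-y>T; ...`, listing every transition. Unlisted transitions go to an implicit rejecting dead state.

A DFA must remember the last 2 symbols (since which symbol is second-to-last isn't known until the input ends). Use one state per possible window of the last ≤2 symbols; accept from those whose window starts with `0`.
With 7 states:
        0   1  
>  s0   s1  s2 
   s1   s3  s4 
   s2   s5  s6 
 * s3   s3  s4 
 * s4   s5  s6 
   s5   s3  s4 
   s6   s5  s6 
(> = start, * = accepting)

start=s0; accept=s3,s4; s0-0>s1; s0-1>s2; s1-0>s3; s1-1>s4; s2-0>s5; s2-1>s6; s3-0>s3; s3-1>s4; s4-0>s5; s4-1>s6; s5-0>s3; s5-1>s4; s6-0>s5; s6-1>s6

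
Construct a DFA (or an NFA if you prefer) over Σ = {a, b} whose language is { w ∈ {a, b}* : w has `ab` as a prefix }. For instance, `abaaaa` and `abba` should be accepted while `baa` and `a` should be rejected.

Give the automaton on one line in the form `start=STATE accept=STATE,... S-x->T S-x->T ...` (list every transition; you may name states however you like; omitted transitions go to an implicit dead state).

start=q0 accept=q2 q0-a->q1 q0-b->q3 q1-a->q3 q1-b->q2 q2-a->q2 q2-b->q2 q3-a->q3 q3-b->q3

Walk along `ab` while the input agrees: from q0 take `a` to q1, and so on. Any deviation drops to the rejecting sink q3. Once q2 is reached the prefix is confirmed and every continuation is accepted.
With 4 states:
        a   b  
>  q0   q1  q3 
   q1   q3  q2 
 * q2   q2  q2 
   q3   q3  q3 
(> = start, * = accepting)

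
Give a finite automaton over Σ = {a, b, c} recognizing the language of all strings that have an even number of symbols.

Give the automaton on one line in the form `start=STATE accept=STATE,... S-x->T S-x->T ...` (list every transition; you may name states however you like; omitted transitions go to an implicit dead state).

Count input length modulo 2: every symbol advances one step around the cycle s0 → s1 → s0. Accept at s0.
        a   b   c  
>* s0   s1  s1  s1 
   s1   s0  s0  s0 
(> = start, * = accepting)

start=s0 accept=s0 s0-a->s1 s0-b->s1 s0-c->s1 s1-a->s0 s1-b->s0 s1-c->s0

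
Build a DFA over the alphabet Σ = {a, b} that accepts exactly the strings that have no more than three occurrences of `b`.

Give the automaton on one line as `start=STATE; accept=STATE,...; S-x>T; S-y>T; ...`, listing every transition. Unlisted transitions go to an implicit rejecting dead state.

Count `b`s, saturating at 4: states q0 through q3 mean 0 through 3 `b`s seen; q4 means more than 3. Each `b` increments (capped at q4); other symbols loop. Accept from {q0, q1, q2, q3}.
        a   b  
>* q0   q0  q1 
 * q1   q1  q2 
 * q2   q2  q3 
 * q3   q3  q4 
   q4   q4  q4 
(> = start, * = accepting)

start=q0; accept=q0,q1,q2,q3; q0-a>q0; q0-b>q1; q1-a>q1; q1-b>q2; q2-a>q2; q2-b>q3; q3-a>q3; q3-b>q4; q4-a>q4; q4-b>q4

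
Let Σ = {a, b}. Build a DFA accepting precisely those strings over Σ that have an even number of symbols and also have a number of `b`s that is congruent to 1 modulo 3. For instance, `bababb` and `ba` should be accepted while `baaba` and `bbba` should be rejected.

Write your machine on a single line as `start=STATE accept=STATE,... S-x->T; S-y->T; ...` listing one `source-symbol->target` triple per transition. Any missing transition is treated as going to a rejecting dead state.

Build one automaton per condition and run them in lockstep. The first has 2 states tracking the input length modulo 2; the second has 3 states tracking the count of `b`s modulo 3. A product state is a pair (one from each), accepting exactly when both do.
A 6-state machine:
        a   b  
>  q0   q1  q2 
   q1   q0  q3 
   q2   q3  q4 
 * q3   q2  q5 
   q4   q5  q1 
   q5   q4  q0 
(> = start, * = accepting)

start=q0; accept=q3; q0-a->q1; q0-b->q2; q1-a->q0; q1-b->q3; q2-a->q3; q2-b->q4; q3-a->q2; q3-b->q5; q4-a->q5; q4-b->q1; q5-a->q4; q5-b->q0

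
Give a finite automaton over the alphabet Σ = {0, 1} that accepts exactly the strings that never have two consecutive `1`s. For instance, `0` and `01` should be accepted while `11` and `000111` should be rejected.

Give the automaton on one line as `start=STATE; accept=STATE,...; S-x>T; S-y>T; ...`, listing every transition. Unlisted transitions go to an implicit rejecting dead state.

start=S0; accept=S0,S1; S0-0>S0; S0-1>S1; S1-0>S0; S1-1>S2; S2-0>S2; S2-1>S2

This is the complement of 'contains `11`'. Use the same substring-matching states — S0 through S2 holding how much of `11` has just been matched — but flip the accepting set: everything except the trap S2 accepts.
3 states suffice.
        0   1  
>* S0   S0  S1 
 * S1   S0  S2 
   S2   S2  S2 
(> = start, * = accepting)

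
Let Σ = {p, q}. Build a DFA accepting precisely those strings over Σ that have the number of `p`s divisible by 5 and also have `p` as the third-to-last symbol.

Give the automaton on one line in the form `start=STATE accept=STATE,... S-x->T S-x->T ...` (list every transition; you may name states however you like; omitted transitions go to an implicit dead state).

start=A accept=G,J,K,N A-p->B A-q->A B-p->C B-q->B C-p->D C-q->C D-p->E D-q->F E-p->G E-q->H F-p->I F-q->F G-p->B G-q->J H-p->K H-q->L I-p->M I-q->H J-p->B J-q->N K-p->B K-q->O L-p->P L-q->L M-p->B M-q->J N-p->B N-q->A O-p->B O-q->N P-p->B P-q->O

Run two small machines in parallel and take their product. The first has 5 states tracking the count of `p`s modulo 5; the second has 15 states tracking the last 3 symbols read. A product state is a pair (one from each), accepting exactly when both do. Equivalent product states are then merged.
With 16 states:
       p  q 
>  A   B  A 
   B   C  B 
   C   D  C 
   D   E  F 
   E   G  H 
   F   I  F 
 * G   B  J 
   H   K  L 
   I   M  H 
 * J   B  N 
 * K   B  O 
   L   P  L 
   M   B  J 
 * N   B  A 
   O   B  N 
   P   B  O 
(> = start, * = accepting)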